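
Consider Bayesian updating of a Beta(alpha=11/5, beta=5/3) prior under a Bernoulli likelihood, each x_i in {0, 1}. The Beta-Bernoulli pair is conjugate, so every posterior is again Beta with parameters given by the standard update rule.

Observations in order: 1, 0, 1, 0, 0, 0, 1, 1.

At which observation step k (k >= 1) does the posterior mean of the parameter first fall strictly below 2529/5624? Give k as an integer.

obs 1: x=1 → posterior Beta(16/5, 5/3)
obs 2: x=0 → posterior Beta(16/5, 8/3)
obs 3: x=1 → posterior Beta(21/5, 8/3)
obs 4: x=0 → posterior Beta(21/5, 11/3)
obs 5: x=0 → posterior Beta(21/5, 14/3)
obs 6: x=0 → posterior Beta(21/5, 17/3)
obs 7: x=1 → posterior Beta(26/5, 17/3)
obs 8: x=1 → posterior Beta(31/5, 17/3)

k = 6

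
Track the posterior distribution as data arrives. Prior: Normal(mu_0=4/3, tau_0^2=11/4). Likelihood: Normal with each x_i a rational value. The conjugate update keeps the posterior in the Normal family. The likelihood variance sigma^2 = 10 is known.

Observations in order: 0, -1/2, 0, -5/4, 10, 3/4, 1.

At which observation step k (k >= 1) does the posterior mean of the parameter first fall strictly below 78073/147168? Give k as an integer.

obs 1: x=0 → posterior Normal(160/153, 110/51)
obs 2: x=-1/2 → posterior Normal(287/372, 55/31)
obs 3: x=0 → posterior Normal(287/438, 110/73)
obs 4: x=-5/4 → posterior Normal(409/1008, 55/42)
obs 5: x=10 → posterior Normal(91/60, 22/19)
obs 6: x=3/4 → posterior Normal(457/318, 55/53)
obs 7: x=1 → posterior Normal(490/351, 110/117)

k = 4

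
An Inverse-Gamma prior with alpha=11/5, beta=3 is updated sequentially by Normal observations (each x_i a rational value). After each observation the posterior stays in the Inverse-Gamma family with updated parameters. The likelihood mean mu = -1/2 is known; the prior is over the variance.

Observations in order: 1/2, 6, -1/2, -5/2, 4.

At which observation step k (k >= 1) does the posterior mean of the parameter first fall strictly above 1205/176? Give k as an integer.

obs 1: x=1/2 → posterior Inverse-Gamma(27/10, 7/2)
obs 2: x=6 → posterior Inverse-Gamma(16/5, 197/8)
obs 3: x=-1/2 → posterior Inverse-Gamma(37/10, 197/8)
obs 4: x=-5/2 → posterior Inverse-Gamma(21/5, 213/8)
obs 5: x=4 → posterior Inverse-Gamma(47/10, 147/4)

k = 2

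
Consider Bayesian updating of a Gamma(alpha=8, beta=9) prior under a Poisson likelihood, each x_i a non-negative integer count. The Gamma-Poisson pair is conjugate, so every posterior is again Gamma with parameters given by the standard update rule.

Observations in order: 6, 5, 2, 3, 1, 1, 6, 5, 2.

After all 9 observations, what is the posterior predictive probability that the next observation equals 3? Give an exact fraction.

obs 1: x=6 → posterior Gamma(14, 10)
obs 2: x=5 → posterior Gamma(19, 11)
obs 3: x=2 → posterior Gamma(21, 12)
obs 4: x=3 → posterior Gamma(24, 13)
obs 5: x=1 → posterior Gamma(25, 14)
obs 6: x=1 → posterior Gamma(26, 15)
obs 7: x=6 → posterior Gamma(32, 16)
obs 8: x=5 → posterior Gamma(37, 17)
obs 9: x=2 → posterior Gamma(39, 18)

96246490770304858986546110822696236387124288547717120/510095203738582479622335815880298130716653502143703561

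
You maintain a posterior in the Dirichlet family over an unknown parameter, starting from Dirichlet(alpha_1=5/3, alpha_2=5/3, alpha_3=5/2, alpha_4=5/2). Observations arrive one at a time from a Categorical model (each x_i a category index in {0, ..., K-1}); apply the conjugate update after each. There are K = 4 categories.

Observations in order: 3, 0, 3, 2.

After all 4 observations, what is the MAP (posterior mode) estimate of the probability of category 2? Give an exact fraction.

3/10

obs 1: x=3 → posterior Dirichlet(5/3, 5/3, 5/2, 7/2)
obs 2: x=0 → posterior Dirichlet(8/3, 5/3, 5/2, 7/2)
obs 3: x=3 → posterior Dirichlet(8/3, 5/3, 5/2, 9/2)
obs 4: x=2 → posterior Dirichlet(8/3, 5/3, 7/2, 9/2)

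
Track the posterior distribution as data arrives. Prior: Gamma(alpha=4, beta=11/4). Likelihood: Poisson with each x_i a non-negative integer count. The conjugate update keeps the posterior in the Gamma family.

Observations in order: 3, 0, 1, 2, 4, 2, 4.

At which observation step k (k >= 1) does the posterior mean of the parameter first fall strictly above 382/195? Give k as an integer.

obs 1: x=3 → posterior Gamma(7, 15/4)
obs 2: x=0 → posterior Gamma(7, 19/4)
obs 3: x=1 → posterior Gamma(8, 23/4)
obs 4: x=2 → posterior Gamma(10, 27/4)
obs 5: x=4 → posterior Gamma(14, 31/4)
obs 6: x=2 → posterior Gamma(16, 35/4)
obs 7: x=4 → posterior Gamma(20, 39/4)

k = 7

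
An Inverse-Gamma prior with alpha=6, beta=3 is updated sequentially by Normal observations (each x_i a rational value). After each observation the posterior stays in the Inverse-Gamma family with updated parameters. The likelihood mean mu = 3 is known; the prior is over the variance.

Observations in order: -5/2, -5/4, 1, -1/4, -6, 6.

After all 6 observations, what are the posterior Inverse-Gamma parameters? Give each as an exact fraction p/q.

alpha=9, beta=1271/16

obs 1: x=-5/2 → posterior Inverse-Gamma(13/2, 145/8)
obs 2: x=-5/4 → posterior Inverse-Gamma(7, 869/32)
obs 3: x=1 → posterior Inverse-Gamma(15/2, 933/32)
obs 4: x=-1/4 → posterior Inverse-Gamma(8, 551/16)
obs 5: x=-6 → posterior Inverse-Gamma(17/2, 1199/16)
obs 6: x=6 → posterior Inverse-Gamma(9, 1271/16)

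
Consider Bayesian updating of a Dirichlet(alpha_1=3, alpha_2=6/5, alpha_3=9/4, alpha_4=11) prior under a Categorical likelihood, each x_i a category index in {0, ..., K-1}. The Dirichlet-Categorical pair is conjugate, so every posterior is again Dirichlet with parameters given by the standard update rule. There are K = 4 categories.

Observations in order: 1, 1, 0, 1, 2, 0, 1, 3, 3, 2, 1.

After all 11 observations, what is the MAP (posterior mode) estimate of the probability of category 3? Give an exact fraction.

80/163

obs 1: x=1 → posterior Dirichlet(3, 11/5, 9/4, 11)
obs 2: x=1 → posterior Dirichlet(3, 16/5, 9/4, 11)
obs 3: x=0 → posterior Dirichlet(4, 16/5, 9/4, 11)
obs 4: x=1 → posterior Dirichlet(4, 21/5, 9/4, 11)
obs 5: x=2 → posterior Dirichlet(4, 21/5, 13/4, 11)
obs 6: x=0 → posterior Dirichlet(5, 21/5, 13/4, 11)
obs 7: x=1 → posterior Dirichlet(5, 26/5, 13/4, 11)
obs 8: x=3 → posterior Dirichlet(5, 26/5, 13/4, 12)
obs 9: x=3 → posterior Dirichlet(5, 26/5, 13/4, 13)
obs 10: x=2 → posterior Dirichlet(5, 26/5, 17/4, 13)
obs 11: x=1 → posterior Dirichlet(5, 31/5, 17/4, 13)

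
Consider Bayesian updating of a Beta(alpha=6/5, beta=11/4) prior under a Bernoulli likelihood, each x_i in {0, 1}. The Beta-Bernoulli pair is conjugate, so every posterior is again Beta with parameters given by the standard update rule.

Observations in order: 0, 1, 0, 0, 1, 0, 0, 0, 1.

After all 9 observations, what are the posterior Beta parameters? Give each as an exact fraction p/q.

alpha=21/5, beta=35/4

obs 1: x=0 → posterior Beta(6/5, 15/4)
obs 2: x=1 → posterior Beta(11/5, 15/4)
obs 3: x=0 → posterior Beta(11/5, 19/4)
obs 4: x=0 → posterior Beta(11/5, 23/4)
obs 5: x=1 → posterior Beta(16/5, 23/4)
obs 6: x=0 → posterior Beta(16/5, 27/4)
obs 7: x=0 → posterior Beta(16/5, 31/4)
obs 8: x=0 → posterior Beta(16/5, 35/4)
obs 9: x=1 → posterior Beta(21/5, 35/4)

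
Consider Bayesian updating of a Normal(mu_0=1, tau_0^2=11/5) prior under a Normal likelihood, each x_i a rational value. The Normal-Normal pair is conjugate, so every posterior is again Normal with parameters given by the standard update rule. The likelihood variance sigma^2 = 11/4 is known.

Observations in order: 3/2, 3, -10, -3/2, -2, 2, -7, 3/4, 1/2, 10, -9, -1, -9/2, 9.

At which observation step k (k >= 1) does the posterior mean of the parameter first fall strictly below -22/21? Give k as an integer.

obs 1: x=3/2 → posterior Normal(11/9, 11/9)
obs 2: x=3 → posterior Normal(23/13, 11/13)
obs 3: x=-10 → posterior Normal(-1, 11/17)
obs 4: x=-3/2 → posterior Normal(-23/21, 11/21)
obs 5: x=-2 → posterior Normal(-31/25, 11/25)
obs 6: x=2 → posterior Normal(-23/29, 11/29)
obs 7: x=-7 → posterior Normal(-17/11, 1/3)
obs 8: x=3/4 → posterior Normal(-48/37, 11/37)
obs 9: x=1/2 → posterior Normal(-46/41, 11/41)
obs 10: x=10 → posterior Normal(-2/15, 11/45)
obs 11: x=-9 → posterior Normal(-6/7, 11/49)
obs 12: x=-1 → posterior Normal(-46/53, 11/53)
obs 13: x=-9/2 → posterior Normal(-64/57, 11/57)
obs 14: x=9 → posterior Normal(-28/61, 11/61)

k = 4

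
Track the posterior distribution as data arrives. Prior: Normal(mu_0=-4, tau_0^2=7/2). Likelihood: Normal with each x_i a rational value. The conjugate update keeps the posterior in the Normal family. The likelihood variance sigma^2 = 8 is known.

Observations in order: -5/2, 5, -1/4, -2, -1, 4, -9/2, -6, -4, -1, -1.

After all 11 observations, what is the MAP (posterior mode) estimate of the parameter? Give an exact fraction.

obs 1: x=-5/2 → posterior Normal(-163/46, 56/23)
obs 2: x=5 → posterior Normal(-31/20, 28/15)
obs 3: x=-1/4 → posterior Normal(-193/148, 56/37)
obs 4: x=-2 → posterior Normal(-249/176, 14/11)
obs 5: x=-1 → posterior Normal(-277/204, 56/51)
obs 6: x=4 → posterior Normal(-165/232, 28/29)
obs 7: x=-9/2 → posterior Normal(-291/260, 56/65)
obs 8: x=-6 → posterior Normal(-51/32, 7/9)
obs 9: x=-4 → posterior Normal(-571/316, 56/79)
obs 10: x=-1 → posterior Normal(-599/344, 28/43)
obs 11: x=-1 → posterior Normal(-209/124, 56/93)

-209/124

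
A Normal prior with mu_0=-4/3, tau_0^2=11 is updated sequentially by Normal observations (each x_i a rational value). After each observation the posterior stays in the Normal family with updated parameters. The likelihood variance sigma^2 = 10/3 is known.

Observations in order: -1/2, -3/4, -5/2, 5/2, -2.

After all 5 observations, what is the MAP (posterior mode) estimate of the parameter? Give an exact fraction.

-1447/2100

obs 1: x=-1/2 → posterior Normal(-179/258, 110/43)
obs 2: x=-3/4 → posterior Normal(-655/912, 55/38)
obs 3: x=-5/2 → posterior Normal(-1645/1308, 110/109)
obs 4: x=5/2 → posterior Normal(-655/1704, 55/71)
obs 5: x=-2 → posterior Normal(-1447/2100, 22/35)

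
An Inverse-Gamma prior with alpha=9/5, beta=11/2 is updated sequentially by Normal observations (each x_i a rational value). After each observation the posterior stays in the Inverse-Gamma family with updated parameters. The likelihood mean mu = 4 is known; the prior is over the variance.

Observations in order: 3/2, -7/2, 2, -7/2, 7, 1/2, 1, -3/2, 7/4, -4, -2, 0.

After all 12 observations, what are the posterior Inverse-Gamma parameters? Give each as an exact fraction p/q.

alpha=39/5, beta=5045/32

obs 1: x=3/2 → posterior Inverse-Gamma(23/10, 69/8)
obs 2: x=-7/2 → posterior Inverse-Gamma(14/5, 147/4)
obs 3: x=2 → posterior Inverse-Gamma(33/10, 155/4)
obs 4: x=-7/2 → posterior Inverse-Gamma(19/5, 535/8)
obs 5: x=7 → posterior Inverse-Gamma(43/10, 571/8)
obs 6: x=1/2 → posterior Inverse-Gamma(24/5, 155/2)
obs 7: x=1 → posterior Inverse-Gamma(53/10, 82)
obs 8: x=-3/2 → posterior Inverse-Gamma(29/5, 777/8)
obs 9: x=7/4 → posterior Inverse-Gamma(63/10, 3189/32)
obs 10: x=-4 → posterior Inverse-Gamma(34/5, 4213/32)
obs 11: x=-2 → posterior Inverse-Gamma(73/10, 4789/32)
obs 12: x=0 → posterior Inverse-Gamma(39/5, 5045/32)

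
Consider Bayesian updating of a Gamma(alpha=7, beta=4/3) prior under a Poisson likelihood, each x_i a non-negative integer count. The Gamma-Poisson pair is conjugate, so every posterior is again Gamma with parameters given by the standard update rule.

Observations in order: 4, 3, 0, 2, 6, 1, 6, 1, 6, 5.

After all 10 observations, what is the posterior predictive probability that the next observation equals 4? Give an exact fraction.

6789904329756328097887082490713799367340717127396494764794874800635904/37074694665532807170105663883978228276095096806613832327136970789759157

obs 1: x=4 → posterior Gamma(11, 7/3)
obs 2: x=3 → posterior Gamma(14, 10/3)
obs 3: x=0 → posterior Gamma(14, 13/3)
obs 4: x=2 → posterior Gamma(16, 16/3)
obs 5: x=6 → posterior Gamma(22, 19/3)
obs 6: x=1 → posterior Gamma(23, 22/3)
obs 7: x=6 → posterior Gamma(29, 25/3)
obs 8: x=1 → posterior Gamma(30, 28/3)
obs 9: x=6 → posterior Gamma(36, 31/3)
obs 10: x=5 → posterior Gamma(41, 34/3)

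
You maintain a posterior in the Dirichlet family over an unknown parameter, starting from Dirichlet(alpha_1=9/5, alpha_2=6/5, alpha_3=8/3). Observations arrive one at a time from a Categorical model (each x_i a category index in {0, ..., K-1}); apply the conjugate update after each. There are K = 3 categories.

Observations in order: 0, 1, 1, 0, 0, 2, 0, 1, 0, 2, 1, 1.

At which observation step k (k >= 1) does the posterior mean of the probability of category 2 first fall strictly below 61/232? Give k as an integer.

k = 5

obs 1: x=0 → posterior Dirichlet(14/5, 6/5, 8/3)
obs 2: x=1 → posterior Dirichlet(14/5, 11/5, 8/3)
obs 3: x=1 → posterior Dirichlet(14/5, 16/5, 8/3)
obs 4: x=0 → posterior Dirichlet(19/5, 16/5, 8/3)
obs 5: x=0 → posterior Dirichlet(24/5, 16/5, 8/3)
obs 6: x=2 → posterior Dirichlet(24/5, 16/5, 11/3)
obs 7: x=0 → posterior Dirichlet(29/5, 16/5, 11/3)
obs 8: x=1 → posterior Dirichlet(29/5, 21/5, 11/3)
obs 9: x=0 → posterior Dirichlet(34/5, 21/5, 11/3)
obs 10: x=2 → posterior Dirichlet(34/5, 21/5, 14/3)
obs 11: x=1 → posterior Dirichlet(34/5, 26/5, 14/3)
obs 12: x=1 → posterior Dirichlet(34/5, 31/5, 14/3)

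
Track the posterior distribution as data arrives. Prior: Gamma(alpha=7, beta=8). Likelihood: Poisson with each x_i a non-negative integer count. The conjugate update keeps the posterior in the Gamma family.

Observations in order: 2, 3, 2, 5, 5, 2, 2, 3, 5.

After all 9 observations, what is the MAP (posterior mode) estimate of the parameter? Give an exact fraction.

obs 1: x=2 → posterior Gamma(9, 9)
obs 2: x=3 → posterior Gamma(12, 10)
obs 3: x=2 → posterior Gamma(14, 11)
obs 4: x=5 → posterior Gamma(19, 12)
obs 5: x=5 → posterior Gamma(24, 13)
obs 6: x=2 → posterior Gamma(26, 14)
obs 7: x=2 → posterior Gamma(28, 15)
obs 8: x=3 → posterior Gamma(31, 16)
obs 9: x=5 → posterior Gamma(36, 17)

35/17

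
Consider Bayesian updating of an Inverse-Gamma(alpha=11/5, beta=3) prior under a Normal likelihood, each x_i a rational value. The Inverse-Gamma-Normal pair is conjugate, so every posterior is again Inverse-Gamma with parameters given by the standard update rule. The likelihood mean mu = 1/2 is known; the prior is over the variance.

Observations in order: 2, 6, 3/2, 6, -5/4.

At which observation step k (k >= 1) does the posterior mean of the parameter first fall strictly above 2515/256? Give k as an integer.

k = 4

obs 1: x=2 → posterior Inverse-Gamma(27/10, 33/8)
obs 2: x=6 → posterior Inverse-Gamma(16/5, 77/4)
obs 3: x=3/2 → posterior Inverse-Gamma(37/10, 79/4)
obs 4: x=6 → posterior Inverse-Gamma(21/5, 279/8)
obs 5: x=-5/4 → posterior Inverse-Gamma(47/10, 1165/32)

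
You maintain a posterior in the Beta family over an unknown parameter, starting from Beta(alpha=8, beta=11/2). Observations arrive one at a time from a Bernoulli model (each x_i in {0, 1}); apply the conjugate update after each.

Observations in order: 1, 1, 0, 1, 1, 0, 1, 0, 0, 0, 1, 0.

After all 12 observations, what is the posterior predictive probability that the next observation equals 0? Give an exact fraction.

23/51

obs 1: x=1 → posterior Beta(9, 11/2)
obs 2: x=1 → posterior Beta(10, 11/2)
obs 3: x=0 → posterior Beta(10, 13/2)
obs 4: x=1 → posterior Beta(11, 13/2)
obs 5: x=1 → posterior Beta(12, 13/2)
obs 6: x=0 → posterior Beta(12, 15/2)
obs 7: x=1 → posterior Beta(13, 15/2)
obs 8: x=0 → posterior Beta(13, 17/2)
obs 9: x=0 → posterior Beta(13, 19/2)
obs 10: x=0 → posterior Beta(13, 21/2)
obs 11: x=1 → posterior Beta(14, 21/2)
obs 12: x=0 → posterior Beta(14, 23/2)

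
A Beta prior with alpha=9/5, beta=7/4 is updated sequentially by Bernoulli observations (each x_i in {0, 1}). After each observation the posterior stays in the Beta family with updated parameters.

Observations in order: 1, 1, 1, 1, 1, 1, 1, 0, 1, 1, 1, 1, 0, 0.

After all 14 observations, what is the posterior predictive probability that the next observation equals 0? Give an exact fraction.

95/351

obs 1: x=1 → posterior Beta(14/5, 7/4)
obs 2: x=1 → posterior Beta(19/5, 7/4)
obs 3: x=1 → posterior Beta(24/5, 7/4)
obs 4: x=1 → posterior Beta(29/5, 7/4)
obs 5: x=1 → posterior Beta(34/5, 7/4)
obs 6: x=1 → posterior Beta(39/5, 7/4)
obs 7: x=1 → posterior Beta(44/5, 7/4)
obs 8: x=0 → posterior Beta(44/5, 11/4)
obs 9: x=1 → posterior Beta(49/5, 11/4)
obs 10: x=1 → posterior Beta(54/5, 11/4)
obs 11: x=1 → posterior Beta(59/5, 11/4)
obs 12: x=1 → posterior Beta(64/5, 11/4)
obs 13: x=0 → posterior Beta(64/5, 15/4)
obs 14: x=0 → posterior Beta(64/5, 19/4)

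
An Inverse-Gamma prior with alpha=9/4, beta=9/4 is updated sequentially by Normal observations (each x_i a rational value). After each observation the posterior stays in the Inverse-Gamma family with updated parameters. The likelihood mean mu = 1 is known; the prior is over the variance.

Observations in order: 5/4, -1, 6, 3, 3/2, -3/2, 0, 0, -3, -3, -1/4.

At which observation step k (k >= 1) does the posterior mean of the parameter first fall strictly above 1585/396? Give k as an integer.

obs 1: x=5/4 → posterior Inverse-Gamma(11/4, 73/32)
obs 2: x=-1 → posterior Inverse-Gamma(13/4, 137/32)
obs 3: x=6 → posterior Inverse-Gamma(15/4, 537/32)
obs 4: x=3 → posterior Inverse-Gamma(17/4, 601/32)
obs 5: x=3/2 → posterior Inverse-Gamma(19/4, 605/32)
obs 6: x=-3/2 → posterior Inverse-Gamma(21/4, 705/32)
obs 7: x=0 → posterior Inverse-Gamma(23/4, 721/32)
obs 8: x=0 → posterior Inverse-Gamma(25/4, 737/32)
obs 9: x=-3 → posterior Inverse-Gamma(27/4, 993/32)
obs 10: x=-3 → posterior Inverse-Gamma(29/4, 1249/32)
obs 11: x=-1/4 → posterior Inverse-Gamma(31/4, 637/16)

k = 3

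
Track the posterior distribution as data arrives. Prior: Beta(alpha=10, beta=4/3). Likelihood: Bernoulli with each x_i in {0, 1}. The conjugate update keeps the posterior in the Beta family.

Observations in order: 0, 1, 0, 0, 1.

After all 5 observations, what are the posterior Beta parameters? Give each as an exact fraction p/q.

alpha=12, beta=13/3

obs 1: x=0 → posterior Beta(10, 7/3)
obs 2: x=1 → posterior Beta(11, 7/3)
obs 3: x=0 → posterior Beta(11, 10/3)
obs 4: x=0 → posterior Beta(11, 13/3)
obs 5: x=1 → posterior Beta(12, 13/3)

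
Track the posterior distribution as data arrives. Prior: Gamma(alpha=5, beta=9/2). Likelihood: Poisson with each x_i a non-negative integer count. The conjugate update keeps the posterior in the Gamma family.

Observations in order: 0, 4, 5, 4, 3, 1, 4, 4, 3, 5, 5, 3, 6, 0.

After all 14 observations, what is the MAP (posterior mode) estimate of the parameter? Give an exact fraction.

102/37

obs 1: x=0 → posterior Gamma(5, 11/2)
obs 2: x=4 → posterior Gamma(9, 13/2)
obs 3: x=5 → posterior Gamma(14, 15/2)
obs 4: x=4 → posterior Gamma(18, 17/2)
obs 5: x=3 → posterior Gamma(21, 19/2)
obs 6: x=1 → posterior Gamma(22, 21/2)
obs 7: x=4 → posterior Gamma(26, 23/2)
obs 8: x=4 → posterior Gamma(30, 25/2)
obs 9: x=3 → posterior Gamma(33, 27/2)
obs 10: x=5 → posterior Gamma(38, 29/2)
obs 11: x=5 → posterior Gamma(43, 31/2)
obs 12: x=3 → posterior Gamma(46, 33/2)
obs 13: x=6 → posterior Gamma(52, 35/2)
obs 14: x=0 → posterior Gamma(52, 37/2)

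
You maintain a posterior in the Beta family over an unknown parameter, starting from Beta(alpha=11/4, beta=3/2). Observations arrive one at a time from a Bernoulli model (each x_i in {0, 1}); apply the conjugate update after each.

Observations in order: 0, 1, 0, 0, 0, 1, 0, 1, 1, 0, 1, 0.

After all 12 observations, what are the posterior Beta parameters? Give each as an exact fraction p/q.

alpha=31/4, beta=17/2

obs 1: x=0 → posterior Beta(11/4, 5/2)
obs 2: x=1 → posterior Beta(15/4, 5/2)
obs 3: x=0 → posterior Beta(15/4, 7/2)
obs 4: x=0 → posterior Beta(15/4, 9/2)
obs 5: x=0 → posterior Beta(15/4, 11/2)
obs 6: x=1 → posterior Beta(19/4, 11/2)
obs 7: x=0 → posterior Beta(19/4, 13/2)
obs 8: x=1 → posterior Beta(23/4, 13/2)
obs 9: x=1 → posterior Beta(27/4, 13/2)
obs 10: x=0 → posterior Beta(27/4, 15/2)
obs 11: x=1 → posterior Beta(31/4, 15/2)
obs 12: x=0 → posterior Beta(31/4, 17/2)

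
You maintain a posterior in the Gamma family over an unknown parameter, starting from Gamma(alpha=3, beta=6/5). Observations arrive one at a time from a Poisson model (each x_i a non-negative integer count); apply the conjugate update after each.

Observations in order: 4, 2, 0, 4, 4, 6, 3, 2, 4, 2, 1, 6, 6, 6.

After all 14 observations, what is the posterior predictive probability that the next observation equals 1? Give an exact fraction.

1277515755087403083918433137062259858088155993373387863071626438505932989294800262721596633530383728640/11433811272836884826665874049685357613602127080237382571153151471568389249023393608050222706416077770721

obs 1: x=4 → posterior Gamma(7, 11/5)
obs 2: x=2 → posterior Gamma(9, 16/5)
obs 3: x=0 → posterior Gamma(9, 21/5)
obs 4: x=4 → posterior Gamma(13, 26/5)
obs 5: x=4 → posterior Gamma(17, 31/5)
obs 6: x=6 → posterior Gamma(23, 36/5)
obs 7: x=3 → posterior Gamma(26, 41/5)
obs 8: x=2 → posterior Gamma(28, 46/5)
obs 9: x=4 → posterior Gamma(32, 51/5)
obs 10: x=2 → posterior Gamma(34, 56/5)
obs 11: x=1 → posterior Gamma(35, 61/5)
obs 12: x=6 → posterior Gamma(41, 66/5)
obs 13: x=6 → posterior Gamma(47, 71/5)
obs 14: x=6 → posterior Gamma(53, 76/5)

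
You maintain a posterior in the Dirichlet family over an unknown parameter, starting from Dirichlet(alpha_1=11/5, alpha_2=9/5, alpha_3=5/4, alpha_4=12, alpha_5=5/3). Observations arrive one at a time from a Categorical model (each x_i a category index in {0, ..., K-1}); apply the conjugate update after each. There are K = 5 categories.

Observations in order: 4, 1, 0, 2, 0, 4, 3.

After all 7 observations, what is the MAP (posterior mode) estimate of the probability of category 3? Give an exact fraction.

144/251

obs 1: x=4 → posterior Dirichlet(11/5, 9/5, 5/4, 12, 8/3)
obs 2: x=1 → posterior Dirichlet(11/5, 14/5, 5/4, 12, 8/3)
obs 3: x=0 → posterior Dirichlet(16/5, 14/5, 5/4, 12, 8/3)
obs 4: x=2 → posterior Dirichlet(16/5, 14/5, 9/4, 12, 8/3)
obs 5: x=0 → posterior Dirichlet(21/5, 14/5, 9/4, 12, 8/3)
obs 6: x=4 → posterior Dirichlet(21/5, 14/5, 9/4, 12, 11/3)
obs 7: x=3 → posterior Dirichlet(21/5, 14/5, 9/4, 13, 11/3)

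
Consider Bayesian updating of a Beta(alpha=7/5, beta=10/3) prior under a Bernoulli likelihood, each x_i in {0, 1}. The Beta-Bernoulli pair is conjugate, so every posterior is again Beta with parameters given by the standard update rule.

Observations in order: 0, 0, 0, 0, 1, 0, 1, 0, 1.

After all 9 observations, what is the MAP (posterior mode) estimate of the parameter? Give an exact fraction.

51/176

obs 1: x=0 → posterior Beta(7/5, 13/3)
obs 2: x=0 → posterior Beta(7/5, 16/3)
obs 3: x=0 → posterior Beta(7/5, 19/3)
obs 4: x=0 → posterior Beta(7/5, 22/3)
obs 5: x=1 → posterior Beta(12/5, 22/3)
obs 6: x=0 → posterior Beta(12/5, 25/3)
obs 7: x=1 → posterior Beta(17/5, 25/3)
obs 8: x=0 → posterior Beta(17/5, 28/3)
obs 9: x=1 → posterior Beta(22/5, 28/3)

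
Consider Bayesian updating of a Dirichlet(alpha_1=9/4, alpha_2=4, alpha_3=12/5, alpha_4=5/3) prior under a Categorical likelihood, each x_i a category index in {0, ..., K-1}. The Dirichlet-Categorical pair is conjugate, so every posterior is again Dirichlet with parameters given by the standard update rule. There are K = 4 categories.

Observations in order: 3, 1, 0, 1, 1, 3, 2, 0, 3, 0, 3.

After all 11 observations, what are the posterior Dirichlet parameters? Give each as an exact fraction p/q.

obs 1: x=3 → posterior Dirichlet(9/4, 4, 12/5, 8/3)
obs 2: x=1 → posterior Dirichlet(9/4, 5, 12/5, 8/3)
obs 3: x=0 → posterior Dirichlet(13/4, 5, 12/5, 8/3)
obs 4: x=1 → posterior Dirichlet(13/4, 6, 12/5, 8/3)
obs 5: x=1 → posterior Dirichlet(13/4, 7, 12/5, 8/3)
obs 6: x=3 → posterior Dirichlet(13/4, 7, 12/5, 11/3)
obs 7: x=2 → posterior Dirichlet(13/4, 7, 17/5, 11/3)
obs 8: x=0 → posterior Dirichlet(17/4, 7, 17/5, 11/3)
obs 9: x=3 → posterior Dirichlet(17/4, 7, 17/5, 14/3)
obs 10: x=0 → posterior Dirichlet(21/4, 7, 17/5, 14/3)
obs 11: x=3 → posterior Dirichlet(21/4, 7, 17/5, 17/3)

alpha_1=21/4, alpha_2=7, alpha_3=17/5, alpha_4=17/3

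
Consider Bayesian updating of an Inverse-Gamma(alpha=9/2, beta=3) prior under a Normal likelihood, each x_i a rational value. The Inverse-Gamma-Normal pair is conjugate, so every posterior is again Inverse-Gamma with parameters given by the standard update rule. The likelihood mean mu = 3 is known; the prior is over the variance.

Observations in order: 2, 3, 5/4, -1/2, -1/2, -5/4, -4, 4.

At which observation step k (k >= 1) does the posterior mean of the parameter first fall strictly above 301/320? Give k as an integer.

k = 3

obs 1: x=2 → posterior Inverse-Gamma(5, 7/2)
obs 2: x=3 → posterior Inverse-Gamma(11/2, 7/2)
obs 3: x=5/4 → posterior Inverse-Gamma(6, 161/32)
obs 4: x=-1/2 → posterior Inverse-Gamma(13/2, 357/32)
obs 5: x=-1/2 → posterior Inverse-Gamma(7, 553/32)
obs 6: x=-5/4 → posterior Inverse-Gamma(15/2, 421/16)
obs 7: x=-4 → posterior Inverse-Gamma(8, 813/16)
obs 8: x=4 → posterior Inverse-Gamma(17/2, 821/16)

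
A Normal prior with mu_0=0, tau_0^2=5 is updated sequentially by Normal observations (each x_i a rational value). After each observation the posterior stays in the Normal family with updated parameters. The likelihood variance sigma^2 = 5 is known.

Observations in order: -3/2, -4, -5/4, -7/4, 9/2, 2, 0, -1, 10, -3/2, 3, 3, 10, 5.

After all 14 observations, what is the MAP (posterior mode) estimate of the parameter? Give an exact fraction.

obs 1: x=-3/2 → posterior Normal(-3/4, 5/2)
obs 2: x=-4 → posterior Normal(-11/6, 5/3)
obs 3: x=-5/4 → posterior Normal(-27/16, 5/4)
obs 4: x=-7/4 → posterior Normal(-17/10, 1)
obs 5: x=9/2 → posterior Normal(-2/3, 5/6)
obs 6: x=2 → posterior Normal(-2/7, 5/7)
obs 7: x=0 → posterior Normal(-1/4, 5/8)
obs 8: x=-1 → posterior Normal(-1/3, 5/9)
obs 9: x=10 → posterior Normal(7/10, 1/2)
obs 10: x=-3/2 → posterior Normal(1/2, 5/11)
obs 11: x=3 → posterior Normal(17/24, 5/12)
obs 12: x=3 → posterior Normal(23/26, 5/13)
obs 13: x=10 → posterior Normal(43/28, 5/14)
obs 14: x=5 → posterior Normal(53/30, 1/3)

53/30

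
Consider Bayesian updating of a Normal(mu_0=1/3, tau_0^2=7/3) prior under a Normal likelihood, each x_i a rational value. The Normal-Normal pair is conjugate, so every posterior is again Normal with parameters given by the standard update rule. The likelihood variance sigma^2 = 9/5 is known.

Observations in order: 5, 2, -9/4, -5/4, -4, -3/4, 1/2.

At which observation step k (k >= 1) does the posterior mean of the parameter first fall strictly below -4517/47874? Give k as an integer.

obs 1: x=5 → posterior Normal(92/31, 63/62)
obs 2: x=2 → posterior Normal(254/97, 63/97)
obs 3: x=-9/4 → posterior Normal(701/528, 21/44)
obs 4: x=-5/4 → posterior Normal(263/334, 63/167)
obs 5: x=-4 → posterior Normal(-17/404, 63/202)
obs 6: x=-3/4 → posterior Normal(-139/948, 21/79)
obs 7: x=1/2 → posterior Normal(-69/1088, 63/272)

k = 6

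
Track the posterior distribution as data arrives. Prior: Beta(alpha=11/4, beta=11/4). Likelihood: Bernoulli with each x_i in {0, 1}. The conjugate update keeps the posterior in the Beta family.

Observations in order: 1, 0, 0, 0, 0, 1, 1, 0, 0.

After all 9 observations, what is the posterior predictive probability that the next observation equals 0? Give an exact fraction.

35/58

obs 1: x=1 → posterior Beta(15/4, 11/4)
obs 2: x=0 → posterior Beta(15/4, 15/4)
obs 3: x=0 → posterior Beta(15/4, 19/4)
obs 4: x=0 → posterior Beta(15/4, 23/4)
obs 5: x=0 → posterior Beta(15/4, 27/4)
obs 6: x=1 → posterior Beta(19/4, 27/4)
obs 7: x=1 → posterior Beta(23/4, 27/4)
obs 8: x=0 → posterior Beta(23/4, 31/4)
obs 9: x=0 → posterior Beta(23/4, 35/4)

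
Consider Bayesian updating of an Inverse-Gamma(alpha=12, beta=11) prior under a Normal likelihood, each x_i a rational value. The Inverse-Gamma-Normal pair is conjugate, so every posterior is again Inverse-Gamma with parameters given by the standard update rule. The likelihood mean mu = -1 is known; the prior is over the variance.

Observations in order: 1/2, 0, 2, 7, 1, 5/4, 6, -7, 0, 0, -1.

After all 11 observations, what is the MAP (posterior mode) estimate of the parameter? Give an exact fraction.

obs 1: x=1/2 → posterior Inverse-Gamma(25/2, 97/8)
obs 2: x=0 → posterior Inverse-Gamma(13, 101/8)
obs 3: x=2 → posterior Inverse-Gamma(27/2, 137/8)
obs 4: x=7 → posterior Inverse-Gamma(14, 393/8)
obs 5: x=1 → posterior Inverse-Gamma(29/2, 409/8)
obs 6: x=5/4 → posterior Inverse-Gamma(15, 1717/32)
obs 7: x=6 → posterior Inverse-Gamma(31/2, 2501/32)
obs 8: x=-7 → posterior Inverse-Gamma(16, 3077/32)
obs 9: x=0 → posterior Inverse-Gamma(33/2, 3093/32)
obs 10: x=0 → posterior Inverse-Gamma(17, 3109/32)
obs 11: x=-1 → posterior Inverse-Gamma(35/2, 3109/32)

3109/592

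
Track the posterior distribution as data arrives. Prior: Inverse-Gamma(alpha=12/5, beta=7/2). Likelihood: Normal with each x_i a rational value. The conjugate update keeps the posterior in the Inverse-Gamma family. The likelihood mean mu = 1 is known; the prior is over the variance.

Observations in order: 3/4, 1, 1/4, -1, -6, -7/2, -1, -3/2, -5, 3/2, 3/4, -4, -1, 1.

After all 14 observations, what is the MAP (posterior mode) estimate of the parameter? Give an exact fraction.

12515/1664

obs 1: x=3/4 → posterior Inverse-Gamma(29/10, 113/32)
obs 2: x=1 → posterior Inverse-Gamma(17/5, 113/32)
obs 3: x=1/4 → posterior Inverse-Gamma(39/10, 61/16)
obs 4: x=-1 → posterior Inverse-Gamma(22/5, 93/16)
obs 5: x=-6 → posterior Inverse-Gamma(49/10, 485/16)
obs 6: x=-7/2 → posterior Inverse-Gamma(27/5, 647/16)
obs 7: x=-1 → posterior Inverse-Gamma(59/10, 679/16)
obs 8: x=-3/2 → posterior Inverse-Gamma(32/5, 729/16)
obs 9: x=-5 → posterior Inverse-Gamma(69/10, 1017/16)
obs 10: x=3/2 → posterior Inverse-Gamma(37/5, 1019/16)
obs 11: x=3/4 → posterior Inverse-Gamma(79/10, 2039/32)
obs 12: x=-4 → posterior Inverse-Gamma(42/5, 2439/32)
obs 13: x=-1 → posterior Inverse-Gamma(89/10, 2503/32)
obs 14: x=1 → posterior Inverse-Gamma(47/5, 2503/32)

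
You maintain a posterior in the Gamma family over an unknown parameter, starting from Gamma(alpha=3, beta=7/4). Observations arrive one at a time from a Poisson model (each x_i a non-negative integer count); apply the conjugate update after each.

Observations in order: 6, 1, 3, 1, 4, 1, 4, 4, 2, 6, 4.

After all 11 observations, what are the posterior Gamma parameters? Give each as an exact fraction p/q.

obs 1: x=6 → posterior Gamma(9, 11/4)
obs 2: x=1 → posterior Gamma(10, 15/4)
obs 3: x=3 → posterior Gamma(13, 19/4)
obs 4: x=1 → posterior Gamma(14, 23/4)
obs 5: x=4 → posterior Gamma(18, 27/4)
obs 6: x=1 → posterior Gamma(19, 31/4)
obs 7: x=4 → posterior Gamma(23, 35/4)
obs 8: x=4 → posterior Gamma(27, 39/4)
obs 9: x=2 → posterior Gamma(29, 43/4)
obs 10: x=6 → posterior Gamma(35, 47/4)
obs 11: x=4 → posterior Gamma(39, 51/4)

alpha=39, beta=51/4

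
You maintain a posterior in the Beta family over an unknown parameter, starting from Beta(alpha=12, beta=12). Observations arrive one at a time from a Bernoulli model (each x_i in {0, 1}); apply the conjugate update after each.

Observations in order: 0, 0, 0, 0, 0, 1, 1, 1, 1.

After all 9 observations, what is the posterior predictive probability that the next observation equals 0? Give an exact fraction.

17/33

obs 1: x=0 → posterior Beta(12, 13)
obs 2: x=0 → posterior Beta(12, 14)
obs 3: x=0 → posterior Beta(12, 15)
obs 4: x=0 → posterior Beta(12, 16)
obs 5: x=0 → posterior Beta(12, 17)
obs 6: x=1 → posterior Beta(13, 17)
obs 7: x=1 → posterior Beta(14, 17)
obs 8: x=1 → posterior Beta(15, 17)
obs 9: x=1 → posterior Beta(16, 17)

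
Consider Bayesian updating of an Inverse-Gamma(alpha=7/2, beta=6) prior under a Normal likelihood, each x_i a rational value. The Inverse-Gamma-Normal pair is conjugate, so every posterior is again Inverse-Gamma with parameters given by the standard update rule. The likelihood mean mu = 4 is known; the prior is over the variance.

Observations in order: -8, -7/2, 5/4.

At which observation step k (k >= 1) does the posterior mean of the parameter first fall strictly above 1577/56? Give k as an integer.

k = 2

obs 1: x=-8 → posterior Inverse-Gamma(4, 78)
obs 2: x=-7/2 → posterior Inverse-Gamma(9/2, 849/8)
obs 3: x=5/4 → posterior Inverse-Gamma(5, 3517/32)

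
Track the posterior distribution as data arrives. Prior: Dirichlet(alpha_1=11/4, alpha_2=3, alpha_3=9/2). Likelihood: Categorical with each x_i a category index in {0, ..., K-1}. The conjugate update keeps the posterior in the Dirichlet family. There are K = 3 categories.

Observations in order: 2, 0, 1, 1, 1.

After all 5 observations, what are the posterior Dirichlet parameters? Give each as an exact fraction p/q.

alpha_1=15/4, alpha_2=6, alpha_3=11/2

obs 1: x=2 → posterior Dirichlet(11/4, 3, 11/2)
obs 2: x=0 → posterior Dirichlet(15/4, 3, 11/2)
obs 3: x=1 → posterior Dirichlet(15/4, 4, 11/2)
obs 4: x=1 → posterior Dirichlet(15/4, 5, 11/2)
obs 5: x=1 → posterior Dirichlet(15/4, 6, 11/2)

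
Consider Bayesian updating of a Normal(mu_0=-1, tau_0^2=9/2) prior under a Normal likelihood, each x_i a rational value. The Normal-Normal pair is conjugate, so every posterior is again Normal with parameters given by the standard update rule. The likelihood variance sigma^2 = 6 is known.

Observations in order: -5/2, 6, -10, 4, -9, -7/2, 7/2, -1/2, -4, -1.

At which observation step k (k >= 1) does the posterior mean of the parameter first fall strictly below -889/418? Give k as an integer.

obs 1: x=-5/2 → posterior Normal(-23/14, 18/7)
obs 2: x=6 → posterior Normal(13/20, 9/5)
obs 3: x=-10 → posterior Normal(-47/26, 18/13)
obs 4: x=4 → posterior Normal(-23/32, 9/8)
obs 5: x=-9 → posterior Normal(-77/38, 18/19)
obs 6: x=-7/2 → posterior Normal(-49/22, 9/11)
obs 7: x=7/2 → posterior Normal(-77/50, 18/25)
obs 8: x=-1/2 → posterior Normal(-10/7, 9/14)
obs 9: x=-4 → posterior Normal(-52/31, 18/31)
obs 10: x=-1 → posterior Normal(-55/34, 9/17)

k = 6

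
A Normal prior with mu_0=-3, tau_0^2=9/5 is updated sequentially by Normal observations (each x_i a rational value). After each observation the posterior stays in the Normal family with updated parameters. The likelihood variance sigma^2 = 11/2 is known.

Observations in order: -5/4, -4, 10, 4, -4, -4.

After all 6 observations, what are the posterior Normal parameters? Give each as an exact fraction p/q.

obs 1: x=-5/4 → posterior Normal(-375/146, 99/73)
obs 2: x=-4 → posterior Normal(-519/182, 99/91)
obs 3: x=10 → posterior Normal(-159/218, 99/109)
obs 4: x=4 → posterior Normal(-15/254, 99/127)
obs 5: x=-4 → posterior Normal(-159/290, 99/145)
obs 6: x=-4 → posterior Normal(-303/326, 99/163)

mu_0=-303/326, tau_0^2=99/163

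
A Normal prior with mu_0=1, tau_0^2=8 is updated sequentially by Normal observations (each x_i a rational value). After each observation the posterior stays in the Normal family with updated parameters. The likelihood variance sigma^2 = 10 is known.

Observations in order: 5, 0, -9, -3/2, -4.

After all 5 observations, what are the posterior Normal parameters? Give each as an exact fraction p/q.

mu_0=-33/25, tau_0^2=8/5

obs 1: x=5 → posterior Normal(25/9, 40/9)
obs 2: x=0 → posterior Normal(25/13, 40/13)
obs 3: x=-9 → posterior Normal(-11/17, 40/17)
obs 4: x=-3/2 → posterior Normal(-17/21, 40/21)
obs 5: x=-4 → posterior Normal(-33/25, 8/5)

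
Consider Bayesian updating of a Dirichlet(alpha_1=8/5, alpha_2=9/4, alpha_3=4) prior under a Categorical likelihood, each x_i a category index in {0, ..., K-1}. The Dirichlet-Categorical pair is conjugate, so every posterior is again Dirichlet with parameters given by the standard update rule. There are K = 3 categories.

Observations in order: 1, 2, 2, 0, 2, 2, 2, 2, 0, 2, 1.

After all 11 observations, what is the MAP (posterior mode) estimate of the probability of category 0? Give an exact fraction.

52/317

obs 1: x=1 → posterior Dirichlet(8/5, 13/4, 4)
obs 2: x=2 → posterior Dirichlet(8/5, 13/4, 5)
obs 3: x=2 → posterior Dirichlet(8/5, 13/4, 6)
obs 4: x=0 → posterior Dirichlet(13/5, 13/4, 6)
obs 5: x=2 → posterior Dirichlet(13/5, 13/4, 7)
obs 6: x=2 → posterior Dirichlet(13/5, 13/4, 8)
obs 7: x=2 → posterior Dirichlet(13/5, 13/4, 9)
obs 8: x=2 → posterior Dirichlet(13/5, 13/4, 10)
obs 9: x=0 → posterior Dirichlet(18/5, 13/4, 10)
obs 10: x=2 → posterior Dirichlet(18/5, 13/4, 11)
obs 11: x=1 → posterior Dirichlet(18/5, 17/4, 11)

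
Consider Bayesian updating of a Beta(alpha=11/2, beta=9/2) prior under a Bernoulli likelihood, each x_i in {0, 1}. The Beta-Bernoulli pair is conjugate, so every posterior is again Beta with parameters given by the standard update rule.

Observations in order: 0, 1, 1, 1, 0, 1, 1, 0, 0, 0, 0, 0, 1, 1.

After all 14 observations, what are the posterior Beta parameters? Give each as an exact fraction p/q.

alpha=25/2, beta=23/2

obs 1: x=0 → posterior Beta(11/2, 11/2)
obs 2: x=1 → posterior Beta(13/2, 11/2)
obs 3: x=1 → posterior Beta(15/2, 11/2)
obs 4: x=1 → posterior Beta(17/2, 11/2)
obs 5: x=0 → posterior Beta(17/2, 13/2)
obs 6: x=1 → posterior Beta(19/2, 13/2)
obs 7: x=1 → posterior Beta(21/2, 13/2)
obs 8: x=0 → posterior Beta(21/2, 15/2)
obs 9: x=0 → posterior Beta(21/2, 17/2)
obs 10: x=0 → posterior Beta(21/2, 19/2)
obs 11: x=0 → posterior Beta(21/2, 21/2)
obs 12: x=0 → posterior Beta(21/2, 23/2)
obs 13: x=1 → posterior Beta(23/2, 23/2)
obs 14: x=1 → posterior Beta(25/2, 23/2)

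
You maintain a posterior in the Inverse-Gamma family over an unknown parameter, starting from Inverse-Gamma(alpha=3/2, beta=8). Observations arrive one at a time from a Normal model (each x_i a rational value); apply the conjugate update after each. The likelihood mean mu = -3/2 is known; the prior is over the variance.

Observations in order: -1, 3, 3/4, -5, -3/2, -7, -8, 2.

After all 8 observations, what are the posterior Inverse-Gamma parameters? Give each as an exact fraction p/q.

alpha=11/2, beta=2217/32

obs 1: x=-1 → posterior Inverse-Gamma(2, 65/8)
obs 2: x=3 → posterior Inverse-Gamma(5/2, 73/4)
obs 3: x=3/4 → posterior Inverse-Gamma(3, 665/32)
obs 4: x=-5 → posterior Inverse-Gamma(7/2, 861/32)
obs 5: x=-3/2 → posterior Inverse-Gamma(4, 861/32)
obs 6: x=-7 → posterior Inverse-Gamma(9/2, 1345/32)
obs 7: x=-8 → posterior Inverse-Gamma(5, 2021/32)
obs 8: x=2 → posterior Inverse-Gamma(11/2, 2217/32)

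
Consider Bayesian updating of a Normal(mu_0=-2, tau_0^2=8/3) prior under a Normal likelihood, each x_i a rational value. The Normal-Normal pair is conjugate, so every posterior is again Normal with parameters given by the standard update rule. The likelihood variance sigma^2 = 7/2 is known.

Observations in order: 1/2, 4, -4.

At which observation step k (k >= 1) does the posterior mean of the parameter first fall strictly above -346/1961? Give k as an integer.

k = 2

obs 1: x=1/2 → posterior Normal(-34/37, 56/37)
obs 2: x=4 → posterior Normal(30/53, 56/53)
obs 3: x=-4 → posterior Normal(-34/69, 56/69)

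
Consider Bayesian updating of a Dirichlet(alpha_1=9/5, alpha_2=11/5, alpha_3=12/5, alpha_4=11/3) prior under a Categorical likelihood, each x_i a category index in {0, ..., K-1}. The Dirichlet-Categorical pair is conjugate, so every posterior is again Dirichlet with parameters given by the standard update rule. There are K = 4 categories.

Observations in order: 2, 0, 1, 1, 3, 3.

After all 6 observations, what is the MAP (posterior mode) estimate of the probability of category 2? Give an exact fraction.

36/181

obs 1: x=2 → posterior Dirichlet(9/5, 11/5, 17/5, 11/3)
obs 2: x=0 → posterior Dirichlet(14/5, 11/5, 17/5, 11/3)
obs 3: x=1 → posterior Dirichlet(14/5, 16/5, 17/5, 11/3)
obs 4: x=1 → posterior Dirichlet(14/5, 21/5, 17/5, 11/3)
obs 5: x=3 → posterior Dirichlet(14/5, 21/5, 17/5, 14/3)
obs 6: x=3 → posterior Dirichlet(14/5, 21/5, 17/5, 17/3)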